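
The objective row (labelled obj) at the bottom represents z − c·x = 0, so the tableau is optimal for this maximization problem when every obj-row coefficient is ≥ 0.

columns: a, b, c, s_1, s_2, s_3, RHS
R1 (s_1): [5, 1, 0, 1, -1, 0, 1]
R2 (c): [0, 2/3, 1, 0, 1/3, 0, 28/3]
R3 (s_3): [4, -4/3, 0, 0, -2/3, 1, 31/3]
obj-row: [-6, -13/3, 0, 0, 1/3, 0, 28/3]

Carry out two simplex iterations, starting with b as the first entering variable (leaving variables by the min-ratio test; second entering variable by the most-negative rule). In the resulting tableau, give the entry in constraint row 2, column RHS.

Ratio test on column b — row 1: 1/1 = 1; row 2: (28/3)/(2/3) = 14; row 3: entry -4/3 ≤ 0. Minimum is 1 at row 1 (s_1 leaves); pivot element 1.
Divide row 1 by 1; eliminate column b from the other rows.
Second iteration: most negative obj-row entry is -4 in column s_2, so s_2 enters.
Ratio test on column s_2 — row 1: entry -1 ≤ 0; row 2: (26/3)/1 = 26/3; row 3: entry -2 ≤ 0. Minimum is 26/3 at row 2 (c leaves); pivot element 1.
Divide row 2 by 1; eliminate column s_2 from the other rows.
After both pivots, the entry at constraint row 2, column RHS is 26/3.

26/3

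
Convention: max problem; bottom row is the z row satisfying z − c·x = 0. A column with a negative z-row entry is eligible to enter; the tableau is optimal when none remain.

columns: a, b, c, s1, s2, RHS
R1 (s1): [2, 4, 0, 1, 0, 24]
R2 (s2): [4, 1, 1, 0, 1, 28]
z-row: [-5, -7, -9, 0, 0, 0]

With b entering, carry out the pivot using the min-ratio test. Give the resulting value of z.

Ratio test on column b — row 1: 24/4 = 6; row 2: 28/1 = 28. Minimum is 6 at row 1 (s1 leaves); pivot element 4.
Pivot on row 1; the z-row RHS becomes 0 − (-7)·6 = 42.

42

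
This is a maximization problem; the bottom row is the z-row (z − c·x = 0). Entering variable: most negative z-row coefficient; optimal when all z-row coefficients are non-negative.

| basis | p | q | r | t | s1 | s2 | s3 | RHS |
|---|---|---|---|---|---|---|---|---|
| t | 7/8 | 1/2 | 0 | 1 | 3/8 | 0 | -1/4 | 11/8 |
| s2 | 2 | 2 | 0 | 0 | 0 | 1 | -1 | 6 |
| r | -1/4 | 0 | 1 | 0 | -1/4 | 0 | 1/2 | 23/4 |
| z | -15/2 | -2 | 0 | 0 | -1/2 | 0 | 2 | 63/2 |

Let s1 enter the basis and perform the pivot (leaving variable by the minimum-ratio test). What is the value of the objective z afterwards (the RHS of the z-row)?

Ratio test on column s1 — row 1: (11/8)/(3/8) = 11/3; row 2: entry 0 ≤ 0; row 3: entry -1/4 ≤ 0. Minimum is 11/3 at row 1 (t leaves); pivot element 3/8.
Pivot on row 1; the z-row RHS becomes 63/2 − (-1/2)·(11/3) = 100/3.

100/3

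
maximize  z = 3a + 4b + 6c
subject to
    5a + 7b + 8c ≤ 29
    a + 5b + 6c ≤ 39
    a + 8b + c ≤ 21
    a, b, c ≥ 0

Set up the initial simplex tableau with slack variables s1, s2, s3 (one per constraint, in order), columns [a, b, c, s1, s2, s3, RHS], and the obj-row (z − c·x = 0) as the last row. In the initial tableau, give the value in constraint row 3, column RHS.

21

The RHS of constraint 3 is b_3 = 21.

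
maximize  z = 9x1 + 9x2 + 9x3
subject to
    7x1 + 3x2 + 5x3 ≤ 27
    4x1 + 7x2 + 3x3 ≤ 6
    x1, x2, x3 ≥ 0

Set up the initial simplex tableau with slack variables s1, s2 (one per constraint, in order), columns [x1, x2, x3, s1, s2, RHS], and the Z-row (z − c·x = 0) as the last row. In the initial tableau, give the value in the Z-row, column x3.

The Z-row carries the negated objective coefficients: the x3 entry is -9.

-9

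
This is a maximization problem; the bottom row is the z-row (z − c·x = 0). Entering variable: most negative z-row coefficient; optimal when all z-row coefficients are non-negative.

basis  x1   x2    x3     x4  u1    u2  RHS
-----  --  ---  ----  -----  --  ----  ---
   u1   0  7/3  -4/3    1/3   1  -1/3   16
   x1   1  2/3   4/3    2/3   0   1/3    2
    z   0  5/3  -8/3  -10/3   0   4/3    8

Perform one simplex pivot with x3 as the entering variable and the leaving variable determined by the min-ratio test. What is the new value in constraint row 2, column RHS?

3/2

Ratio test on column x3 — row 1: entry -4/3 ≤ 0; row 2: 2/(4/3) = 3/2. Minimum is 3/2 at row 2 (x1 leaves); pivot element 4/3.
Divide row 2 by 4/3; eliminate column x3 from the other rows.
In the new row 2, the RHS entry is the old entry divided by the pivot: 2/(4/3) = 3/2.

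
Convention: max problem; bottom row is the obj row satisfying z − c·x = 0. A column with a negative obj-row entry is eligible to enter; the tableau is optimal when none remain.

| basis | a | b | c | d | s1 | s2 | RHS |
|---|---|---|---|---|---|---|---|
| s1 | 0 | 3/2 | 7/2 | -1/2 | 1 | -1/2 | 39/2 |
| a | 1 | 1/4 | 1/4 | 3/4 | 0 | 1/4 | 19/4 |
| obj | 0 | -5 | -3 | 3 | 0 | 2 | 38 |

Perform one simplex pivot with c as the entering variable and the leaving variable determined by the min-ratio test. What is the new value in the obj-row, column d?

Ratio test on column c — row 1: (39/2)/(7/2) = 39/7; row 2: (19/4)/(1/4) = 19. Minimum is 39/7 at row 1 (s1 leaves); pivot element 7/2.
Divide row 1 by 7/2; eliminate column c from the other rows.
obj-row update in column d: 3 − (-3)·(-1/7) = 18/7.

18/7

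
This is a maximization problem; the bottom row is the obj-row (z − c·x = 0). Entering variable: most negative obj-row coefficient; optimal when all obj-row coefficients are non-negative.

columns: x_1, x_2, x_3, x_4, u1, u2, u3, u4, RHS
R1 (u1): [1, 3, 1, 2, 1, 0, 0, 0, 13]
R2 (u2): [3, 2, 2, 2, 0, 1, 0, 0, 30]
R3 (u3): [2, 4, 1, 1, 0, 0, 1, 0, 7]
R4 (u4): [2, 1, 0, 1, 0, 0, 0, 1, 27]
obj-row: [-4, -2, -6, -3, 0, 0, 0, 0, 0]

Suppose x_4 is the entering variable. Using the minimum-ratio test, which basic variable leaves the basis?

u1

Column x_4 entries and ratios — u1: 13/2 = 13/2; u2: 30/2 = 15; u3: 7/1 = 7; u4: 27/1 = 27.
Smallest ratio is 13/2 in the row of u1, so u1 leaves.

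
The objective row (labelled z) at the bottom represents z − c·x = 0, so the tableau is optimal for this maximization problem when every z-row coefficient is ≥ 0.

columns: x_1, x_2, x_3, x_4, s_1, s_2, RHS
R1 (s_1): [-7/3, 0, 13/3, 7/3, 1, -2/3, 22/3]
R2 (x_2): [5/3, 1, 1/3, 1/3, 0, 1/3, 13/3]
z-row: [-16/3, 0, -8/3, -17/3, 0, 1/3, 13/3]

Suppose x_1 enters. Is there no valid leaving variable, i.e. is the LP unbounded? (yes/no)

no

Column x_1 has positive entries in row(s) 2, so the ratio test bounds it — not unbounded.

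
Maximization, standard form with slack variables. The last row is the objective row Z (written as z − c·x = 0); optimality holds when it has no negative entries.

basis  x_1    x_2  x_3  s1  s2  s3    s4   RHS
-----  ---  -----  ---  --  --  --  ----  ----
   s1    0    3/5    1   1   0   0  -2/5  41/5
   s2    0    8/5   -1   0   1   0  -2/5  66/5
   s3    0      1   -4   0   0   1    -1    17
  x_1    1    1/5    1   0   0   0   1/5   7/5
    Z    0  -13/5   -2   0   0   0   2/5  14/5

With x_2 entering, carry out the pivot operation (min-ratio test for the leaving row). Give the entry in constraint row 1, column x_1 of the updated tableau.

-3

Ratio test on column x_2 — row 1: (41/5)/(3/5) = 41/3; row 2: (66/5)/(8/5) = 33/4; row 3: 17/1 = 17; row 4: (7/5)/(1/5) = 7. Minimum is 7 at row 4 (x_1 leaves); pivot element 1/5.
Divide row 4 by 1/5; eliminate column x_2 from the other rows.
Row 1 update in column x_1: 0 − (3/5)·5 = -3.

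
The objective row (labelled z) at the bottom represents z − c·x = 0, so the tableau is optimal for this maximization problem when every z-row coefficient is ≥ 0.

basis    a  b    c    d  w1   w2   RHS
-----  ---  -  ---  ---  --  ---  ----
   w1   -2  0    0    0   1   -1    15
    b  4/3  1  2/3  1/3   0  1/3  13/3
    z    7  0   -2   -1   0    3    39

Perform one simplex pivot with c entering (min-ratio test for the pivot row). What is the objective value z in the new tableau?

52

Ratio test on column c — row 1: entry 0 ≤ 0; row 2: (13/3)/(2/3) = 13/2. Minimum is 13/2 at row 2 (b leaves); pivot element 2/3.
Pivot on row 2; the z-row RHS becomes 39 − (-2)·(13/2) = 52.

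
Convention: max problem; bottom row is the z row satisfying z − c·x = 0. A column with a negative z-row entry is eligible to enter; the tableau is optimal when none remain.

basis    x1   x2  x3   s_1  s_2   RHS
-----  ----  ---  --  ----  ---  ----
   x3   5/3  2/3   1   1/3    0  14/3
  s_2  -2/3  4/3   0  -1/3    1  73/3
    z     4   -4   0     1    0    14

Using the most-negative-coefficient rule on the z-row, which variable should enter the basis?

Negative z-row entries: x2: -4.
The most negative is -4 in column x2, so x2 enters.

x2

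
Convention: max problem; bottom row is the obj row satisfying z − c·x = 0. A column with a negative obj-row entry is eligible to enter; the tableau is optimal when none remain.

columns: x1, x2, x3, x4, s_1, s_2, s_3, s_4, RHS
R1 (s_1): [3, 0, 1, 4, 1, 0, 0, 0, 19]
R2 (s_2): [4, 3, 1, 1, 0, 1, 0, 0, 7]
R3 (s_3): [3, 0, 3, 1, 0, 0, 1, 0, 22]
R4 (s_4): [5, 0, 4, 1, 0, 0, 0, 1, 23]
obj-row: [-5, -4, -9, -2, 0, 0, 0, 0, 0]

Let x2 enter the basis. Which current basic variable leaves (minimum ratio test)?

Column x2 entries and ratios — s_1: 0 ≤ 0, skip; s_2: 7/3 = 7/3; s_3: 0 ≤ 0, skip; s_4: 0 ≤ 0, skip.
Smallest ratio is 7/3 in the row of s_2, so s_2 leaves.

s_2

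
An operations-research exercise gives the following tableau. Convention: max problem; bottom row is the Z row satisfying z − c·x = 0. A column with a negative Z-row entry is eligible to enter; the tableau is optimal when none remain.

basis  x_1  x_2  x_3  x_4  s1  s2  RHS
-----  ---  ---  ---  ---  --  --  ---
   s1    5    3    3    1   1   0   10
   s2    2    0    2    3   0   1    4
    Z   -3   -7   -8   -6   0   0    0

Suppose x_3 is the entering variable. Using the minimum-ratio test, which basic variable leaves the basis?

s2

Column x_3 entries and ratios — s1: 10/3 = 10/3; s2: 4/2 = 2.
Smallest ratio is 2 in the row of s2, so s2 leaves.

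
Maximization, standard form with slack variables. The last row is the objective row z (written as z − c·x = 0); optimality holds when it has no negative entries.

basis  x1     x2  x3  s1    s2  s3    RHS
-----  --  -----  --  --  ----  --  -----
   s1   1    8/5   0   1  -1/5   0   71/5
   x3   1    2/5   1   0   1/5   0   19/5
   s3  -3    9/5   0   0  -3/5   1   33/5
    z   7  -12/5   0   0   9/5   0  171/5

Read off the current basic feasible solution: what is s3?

s3 is basic (row 3); its value is the RHS of that row, 33/5.

33/5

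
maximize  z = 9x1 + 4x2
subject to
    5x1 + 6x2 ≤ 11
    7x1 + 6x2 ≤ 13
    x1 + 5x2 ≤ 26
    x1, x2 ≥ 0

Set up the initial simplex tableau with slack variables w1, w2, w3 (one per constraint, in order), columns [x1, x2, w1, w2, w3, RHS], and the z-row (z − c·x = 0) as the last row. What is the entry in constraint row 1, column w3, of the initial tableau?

Slack w3 belongs to constraint 3; its column is the unit vector e_3, so the entry in row 1 is 0.

0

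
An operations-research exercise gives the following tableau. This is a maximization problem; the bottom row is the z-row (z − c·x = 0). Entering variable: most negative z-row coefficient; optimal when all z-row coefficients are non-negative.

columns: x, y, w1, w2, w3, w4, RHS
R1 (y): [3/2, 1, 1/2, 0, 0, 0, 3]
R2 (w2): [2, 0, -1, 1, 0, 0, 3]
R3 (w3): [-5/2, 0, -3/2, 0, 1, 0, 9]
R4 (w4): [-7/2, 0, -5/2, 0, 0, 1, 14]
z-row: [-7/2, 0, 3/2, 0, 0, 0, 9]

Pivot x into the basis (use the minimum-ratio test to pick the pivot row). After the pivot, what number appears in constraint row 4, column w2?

7/4

Ratio test on column x — row 1: 3/(3/2) = 2; row 2: 3/2 = 3/2; row 3: entry -5/2 ≤ 0; row 4: entry -7/2 ≤ 0. Minimum is 3/2 at row 2 (w2 leaves); pivot element 2.
Divide row 2 by 2; eliminate column x from the other rows.
Row 4 update in column w2: 0 − (-7/2)·(1/2) = 7/4.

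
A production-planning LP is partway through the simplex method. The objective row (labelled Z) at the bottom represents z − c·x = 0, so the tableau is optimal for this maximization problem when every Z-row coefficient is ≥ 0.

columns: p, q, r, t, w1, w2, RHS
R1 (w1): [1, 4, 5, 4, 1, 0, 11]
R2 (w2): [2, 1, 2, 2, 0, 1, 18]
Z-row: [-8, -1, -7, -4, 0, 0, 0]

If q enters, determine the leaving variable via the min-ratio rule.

Column q entries and ratios — w1: 11/4 = 11/4; w2: 18/1 = 18.
Smallest ratio is 11/4 in the row of w1, so w1 leaves.

w1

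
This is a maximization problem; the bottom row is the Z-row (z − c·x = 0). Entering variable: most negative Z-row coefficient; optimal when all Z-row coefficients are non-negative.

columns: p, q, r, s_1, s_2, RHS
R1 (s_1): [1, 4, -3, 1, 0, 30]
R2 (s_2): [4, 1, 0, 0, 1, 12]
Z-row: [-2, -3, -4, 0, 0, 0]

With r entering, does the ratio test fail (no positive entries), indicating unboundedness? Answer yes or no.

yes

Every constraint-row entry in column r is ≤ 0, so increasing r is unbounded.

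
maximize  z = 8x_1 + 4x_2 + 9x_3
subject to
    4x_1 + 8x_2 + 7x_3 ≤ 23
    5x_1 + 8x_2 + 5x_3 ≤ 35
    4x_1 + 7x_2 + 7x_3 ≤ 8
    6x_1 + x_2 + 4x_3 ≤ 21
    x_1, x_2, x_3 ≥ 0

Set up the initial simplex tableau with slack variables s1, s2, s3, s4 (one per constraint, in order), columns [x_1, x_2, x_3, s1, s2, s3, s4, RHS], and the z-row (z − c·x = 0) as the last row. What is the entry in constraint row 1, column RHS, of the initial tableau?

The RHS of constraint 1 is b_1 = 23.

23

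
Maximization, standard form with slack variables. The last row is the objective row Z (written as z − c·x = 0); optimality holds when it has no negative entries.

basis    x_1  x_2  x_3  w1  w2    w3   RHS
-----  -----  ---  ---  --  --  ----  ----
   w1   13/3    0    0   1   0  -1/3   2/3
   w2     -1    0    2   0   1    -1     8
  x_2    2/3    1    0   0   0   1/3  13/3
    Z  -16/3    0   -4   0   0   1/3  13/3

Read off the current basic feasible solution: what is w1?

2/3

w1 is basic (row 1); its value is the RHS of that row, 2/3.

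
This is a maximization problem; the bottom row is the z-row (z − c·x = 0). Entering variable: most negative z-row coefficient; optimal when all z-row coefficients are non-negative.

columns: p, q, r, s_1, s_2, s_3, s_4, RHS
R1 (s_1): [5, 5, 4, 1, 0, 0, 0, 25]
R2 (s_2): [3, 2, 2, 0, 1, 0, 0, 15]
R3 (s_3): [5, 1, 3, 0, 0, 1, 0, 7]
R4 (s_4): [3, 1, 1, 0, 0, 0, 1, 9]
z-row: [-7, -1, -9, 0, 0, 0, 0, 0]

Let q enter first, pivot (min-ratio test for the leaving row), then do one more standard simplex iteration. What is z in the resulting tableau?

Ratio test on column q — row 1: 25/5 = 5; row 2: 15/2 = 15/2; row 3: 7/1 = 7; row 4: 9/1 = 9. Minimum is 5 at row 1 (s_1 leaves); pivot element 5.
Pivot on row 1; the z-row RHS becomes 0 − (-1)·5 = 5.
Next entering variable (most negative z-row entry -41/5): r.
Ratio test on column r — row 1: 5/(4/5) = 25/4; row 2: 5/(2/5) = 25/2; row 3: 2/(11/5) = 10/11; row 4: 4/(1/5) = 20. Minimum is 10/11 at row 3 (s_3 leaves); pivot element 11/5.
After the second pivot the z-row RHS is 5 − (-41/5)·(10/11) = 137/11.

137/11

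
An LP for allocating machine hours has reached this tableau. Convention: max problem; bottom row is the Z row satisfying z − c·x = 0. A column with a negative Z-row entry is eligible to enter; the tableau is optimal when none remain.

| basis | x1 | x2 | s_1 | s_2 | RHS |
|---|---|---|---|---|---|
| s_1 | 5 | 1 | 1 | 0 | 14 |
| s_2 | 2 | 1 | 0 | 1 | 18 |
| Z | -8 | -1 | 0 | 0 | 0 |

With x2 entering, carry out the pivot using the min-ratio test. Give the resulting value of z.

14

Ratio test on column x2 — row 1: 14/1 = 14; row 2: 18/1 = 18. Minimum is 14 at row 1 (s_1 leaves); pivot element 1.
Pivot on row 1; the Z-row RHS becomes 0 − (-1)·14 = 14.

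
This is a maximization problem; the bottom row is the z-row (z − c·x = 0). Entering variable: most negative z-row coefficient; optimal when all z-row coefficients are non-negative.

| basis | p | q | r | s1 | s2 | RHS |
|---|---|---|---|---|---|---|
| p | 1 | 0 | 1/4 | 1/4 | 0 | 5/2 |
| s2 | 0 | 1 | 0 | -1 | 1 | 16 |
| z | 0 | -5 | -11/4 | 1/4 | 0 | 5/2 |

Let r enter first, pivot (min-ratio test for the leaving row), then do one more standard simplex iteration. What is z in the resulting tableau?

110

Ratio test on column r — row 1: (5/2)/(1/4) = 10; row 2: entry 0 ≤ 0. Minimum is 10 at row 1 (p leaves); pivot element 1/4.
Pivot on row 1; the z-row RHS becomes 5/2 − (-11/4)·10 = 30.
Next entering variable (most negative z-row entry -5): q.
Ratio test on column q — row 1: entry 0 ≤ 0; row 2: 16/1 = 16. Minimum is 16 at row 2 (s2 leaves); pivot element 1.
After the second pivot the z-row RHS is 30 − (-5)·16 = 110.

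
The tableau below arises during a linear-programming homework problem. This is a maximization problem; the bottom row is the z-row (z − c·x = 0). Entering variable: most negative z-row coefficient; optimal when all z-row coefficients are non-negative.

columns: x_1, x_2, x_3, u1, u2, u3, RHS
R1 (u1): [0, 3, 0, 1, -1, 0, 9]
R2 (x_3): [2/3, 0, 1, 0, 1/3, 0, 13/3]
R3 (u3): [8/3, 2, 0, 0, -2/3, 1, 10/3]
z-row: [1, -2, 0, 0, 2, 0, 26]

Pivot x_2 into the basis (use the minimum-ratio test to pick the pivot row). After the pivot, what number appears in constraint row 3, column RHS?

5/3

Ratio test on column x_2 — row 1: 9/3 = 3; row 2: entry 0 ≤ 0; row 3: (10/3)/2 = 5/3. Minimum is 5/3 at row 3 (u3 leaves); pivot element 2.
Divide row 3 by 2; eliminate column x_2 from the other rows.
In the new row 3, the RHS entry is the old entry divided by the pivot: (10/3)/2 = 5/3.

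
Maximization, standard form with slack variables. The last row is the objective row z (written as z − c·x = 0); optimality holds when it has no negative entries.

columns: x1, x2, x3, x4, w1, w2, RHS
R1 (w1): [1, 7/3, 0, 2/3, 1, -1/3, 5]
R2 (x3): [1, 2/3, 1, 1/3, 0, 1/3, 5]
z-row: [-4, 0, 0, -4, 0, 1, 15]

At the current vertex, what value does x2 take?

x2 is not in the basis, so in the current basic feasible solution x2 = 0.

0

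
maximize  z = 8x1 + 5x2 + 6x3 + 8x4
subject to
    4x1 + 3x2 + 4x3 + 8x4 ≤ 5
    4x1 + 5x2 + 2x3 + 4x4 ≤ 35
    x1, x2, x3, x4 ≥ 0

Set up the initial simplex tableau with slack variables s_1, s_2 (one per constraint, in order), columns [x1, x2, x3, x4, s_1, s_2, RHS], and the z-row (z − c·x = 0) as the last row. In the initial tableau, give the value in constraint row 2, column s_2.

1

Slack s_2 belongs to constraint 2; its column is the unit vector e_2, so the entry in row 2 is 1.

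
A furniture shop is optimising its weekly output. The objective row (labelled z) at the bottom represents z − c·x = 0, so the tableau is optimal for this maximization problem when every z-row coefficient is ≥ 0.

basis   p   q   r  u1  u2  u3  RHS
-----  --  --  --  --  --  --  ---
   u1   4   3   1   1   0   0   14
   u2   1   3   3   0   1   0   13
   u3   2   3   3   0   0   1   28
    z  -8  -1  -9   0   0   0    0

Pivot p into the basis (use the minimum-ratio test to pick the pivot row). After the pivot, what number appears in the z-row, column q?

Ratio test on column p — row 1: 14/4 = 7/2; row 2: 13/1 = 13; row 3: 28/2 = 14. Minimum is 7/2 at row 1 (u1 leaves); pivot element 4.
Divide row 1 by 4; eliminate column p from the other rows.
z-row update in column q: -1 − (-8)·(3/4) = 5.

5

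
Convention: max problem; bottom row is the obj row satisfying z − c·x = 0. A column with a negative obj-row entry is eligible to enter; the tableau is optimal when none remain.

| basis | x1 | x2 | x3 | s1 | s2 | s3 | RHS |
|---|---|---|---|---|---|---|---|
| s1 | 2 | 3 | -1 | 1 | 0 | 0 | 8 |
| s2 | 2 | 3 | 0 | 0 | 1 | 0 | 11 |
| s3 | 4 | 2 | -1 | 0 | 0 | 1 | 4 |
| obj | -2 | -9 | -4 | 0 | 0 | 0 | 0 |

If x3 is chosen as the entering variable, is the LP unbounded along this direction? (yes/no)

yes

Every constraint-row entry in column x3 is ≤ 0, so increasing x3 is unbounded.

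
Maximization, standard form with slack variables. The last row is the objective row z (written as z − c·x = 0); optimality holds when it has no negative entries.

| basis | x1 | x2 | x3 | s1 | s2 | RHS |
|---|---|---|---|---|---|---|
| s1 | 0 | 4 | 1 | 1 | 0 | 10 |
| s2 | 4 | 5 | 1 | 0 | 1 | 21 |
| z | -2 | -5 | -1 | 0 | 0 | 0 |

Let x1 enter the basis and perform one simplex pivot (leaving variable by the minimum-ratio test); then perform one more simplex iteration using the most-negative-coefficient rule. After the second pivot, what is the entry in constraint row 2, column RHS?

Ratio test on column x1 — row 1: entry 0 ≤ 0; row 2: 21/4 = 21/4. Minimum is 21/4 at row 2 (s2 leaves); pivot element 4.
Divide row 2 by 4; eliminate column x1 from the other rows.
Second iteration: most negative z-row entry is -5/2 in column x2, so x2 enters.
Ratio test on column x2 — row 1: 10/4 = 5/2; row 2: (21/4)/(5/4) = 21/5. Minimum is 5/2 at row 1 (s1 leaves); pivot element 4.
Divide row 1 by 4; eliminate column x2 from the other rows.
After both pivots, the entry at constraint row 2, column RHS is 17/8.

17/8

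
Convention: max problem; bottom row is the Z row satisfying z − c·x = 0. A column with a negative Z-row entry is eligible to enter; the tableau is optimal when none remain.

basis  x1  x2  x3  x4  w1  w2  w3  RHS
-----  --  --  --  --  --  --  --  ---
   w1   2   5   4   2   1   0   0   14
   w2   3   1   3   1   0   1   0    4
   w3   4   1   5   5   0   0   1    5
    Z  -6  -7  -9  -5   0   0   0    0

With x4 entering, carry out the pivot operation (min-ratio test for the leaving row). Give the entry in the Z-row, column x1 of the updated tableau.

-2

Ratio test on column x4 — row 1: 14/2 = 7; row 2: 4/1 = 4; row 3: 5/5 = 1. Minimum is 1 at row 3 (w3 leaves); pivot element 5.
Divide row 3 by 5; eliminate column x4 from the other rows.
Z-row update in column x1: -6 − (-5)·(4/5) = -2.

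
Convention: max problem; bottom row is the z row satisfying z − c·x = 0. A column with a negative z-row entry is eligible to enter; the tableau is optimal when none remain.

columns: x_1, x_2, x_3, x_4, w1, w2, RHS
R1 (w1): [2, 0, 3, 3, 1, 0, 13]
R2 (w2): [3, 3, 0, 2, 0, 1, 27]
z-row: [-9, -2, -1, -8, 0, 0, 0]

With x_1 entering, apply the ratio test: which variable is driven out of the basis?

Column x_1 entries and ratios — w1: 13/2 = 13/2; w2: 27/3 = 9.
Smallest ratio is 13/2 in the row of w1, so w1 leaves.

w1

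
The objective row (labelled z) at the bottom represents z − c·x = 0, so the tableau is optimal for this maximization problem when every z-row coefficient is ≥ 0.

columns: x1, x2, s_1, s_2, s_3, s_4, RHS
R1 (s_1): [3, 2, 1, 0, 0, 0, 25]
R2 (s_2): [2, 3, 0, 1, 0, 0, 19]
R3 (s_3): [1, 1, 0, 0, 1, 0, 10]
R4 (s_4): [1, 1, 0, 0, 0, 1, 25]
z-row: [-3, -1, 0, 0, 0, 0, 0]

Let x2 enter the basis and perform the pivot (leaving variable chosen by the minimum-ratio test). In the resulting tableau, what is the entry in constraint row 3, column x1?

Ratio test on column x2 — row 1: 25/2 = 25/2; row 2: 19/3 = 19/3; row 3: 10/1 = 10; row 4: 25/1 = 25. Minimum is 19/3 at row 2 (s_2 leaves); pivot element 3.
Divide row 2 by 3; eliminate column x2 from the other rows.
Row 3 update in column x1: 1 − 1·(2/3) = 1/3.

1/3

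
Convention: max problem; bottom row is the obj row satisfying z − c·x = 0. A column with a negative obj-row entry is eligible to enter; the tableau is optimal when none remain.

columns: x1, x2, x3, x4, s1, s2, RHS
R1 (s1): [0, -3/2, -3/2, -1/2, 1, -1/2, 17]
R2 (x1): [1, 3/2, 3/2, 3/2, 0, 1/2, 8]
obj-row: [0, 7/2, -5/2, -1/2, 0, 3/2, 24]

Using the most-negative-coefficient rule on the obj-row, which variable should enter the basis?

Negative obj-row entries: x3: -5/2, x4: -1/2.
The most negative is -5/2 in column x3, so x3 enters.

x3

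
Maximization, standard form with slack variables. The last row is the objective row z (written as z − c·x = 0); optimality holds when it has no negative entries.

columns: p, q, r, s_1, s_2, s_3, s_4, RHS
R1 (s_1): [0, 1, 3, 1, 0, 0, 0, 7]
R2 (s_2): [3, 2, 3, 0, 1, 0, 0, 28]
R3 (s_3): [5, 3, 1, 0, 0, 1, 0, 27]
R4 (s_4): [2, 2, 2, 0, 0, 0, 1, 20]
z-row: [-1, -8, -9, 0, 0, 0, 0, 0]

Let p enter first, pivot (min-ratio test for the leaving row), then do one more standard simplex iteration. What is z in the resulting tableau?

Ratio test on column p — row 1: entry 0 ≤ 0; row 2: 28/3 = 28/3; row 3: 27/5 = 27/5; row 4: 20/2 = 10. Minimum is 27/5 at row 3 (s_3 leaves); pivot element 5.
Pivot on row 3; the z-row RHS becomes 0 − (-1)·(27/5) = 27/5.
Next entering variable (most negative z-row entry -44/5): r.
Ratio test on column r — row 1: 7/3 = 7/3; row 2: (59/5)/(12/5) = 59/12; row 3: (27/5)/(1/5) = 27; row 4: (46/5)/(8/5) = 23/4. Minimum is 7/3 at row 1 (s_1 leaves); pivot element 3.
After the second pivot the z-row RHS is 27/5 − (-44/5)·(7/3) = 389/15.

389/15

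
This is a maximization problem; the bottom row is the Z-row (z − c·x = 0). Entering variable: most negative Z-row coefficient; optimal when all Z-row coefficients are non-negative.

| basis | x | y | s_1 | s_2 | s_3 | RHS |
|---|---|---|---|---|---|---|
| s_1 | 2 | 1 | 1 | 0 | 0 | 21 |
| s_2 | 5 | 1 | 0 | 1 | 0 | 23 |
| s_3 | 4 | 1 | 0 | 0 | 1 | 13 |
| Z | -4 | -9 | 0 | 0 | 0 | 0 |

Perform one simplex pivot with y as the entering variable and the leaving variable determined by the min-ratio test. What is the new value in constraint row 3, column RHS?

Ratio test on column y — row 1: 21/1 = 21; row 2: 23/1 = 23; row 3: 13/1 = 13. Minimum is 13 at row 3 (s_3 leaves); pivot element 1.
Divide row 3 by 1; eliminate column y from the other rows.
In the new row 3, the RHS entry is the old entry divided by the pivot: 13/1 = 13.

13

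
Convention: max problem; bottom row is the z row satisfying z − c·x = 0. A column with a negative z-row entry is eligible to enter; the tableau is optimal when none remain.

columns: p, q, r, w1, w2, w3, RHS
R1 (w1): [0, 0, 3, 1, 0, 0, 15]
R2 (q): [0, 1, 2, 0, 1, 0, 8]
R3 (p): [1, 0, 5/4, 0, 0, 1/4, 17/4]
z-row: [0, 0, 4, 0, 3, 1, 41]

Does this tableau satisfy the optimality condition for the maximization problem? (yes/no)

yes

Every z-row coefficient is ≥ 0, so the tableau is optimal.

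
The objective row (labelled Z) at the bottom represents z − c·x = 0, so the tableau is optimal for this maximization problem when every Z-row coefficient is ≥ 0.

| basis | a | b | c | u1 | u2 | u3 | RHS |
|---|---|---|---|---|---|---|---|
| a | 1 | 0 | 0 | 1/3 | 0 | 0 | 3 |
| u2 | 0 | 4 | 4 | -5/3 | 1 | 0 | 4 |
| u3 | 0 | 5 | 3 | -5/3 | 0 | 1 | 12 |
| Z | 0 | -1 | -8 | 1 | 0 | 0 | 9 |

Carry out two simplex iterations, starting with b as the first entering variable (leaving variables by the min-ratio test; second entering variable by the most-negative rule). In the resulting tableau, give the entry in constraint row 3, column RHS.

9

Ratio test on column b — row 1: entry 0 ≤ 0; row 2: 4/4 = 1; row 3: 12/5 = 12/5. Minimum is 1 at row 2 (u2 leaves); pivot element 4.
Divide row 2 by 4; eliminate column b from the other rows.
Second iteration: most negative Z-row entry is -7 in column c, so c enters.
Ratio test on column c — row 1: entry 0 ≤ 0; row 2: 1/1 = 1; row 3: entry -2 ≤ 0. Minimum is 1 at row 2 (b leaves); pivot element 1.
Divide row 2 by 1; eliminate column c from the other rows.
After both pivots, the entry at constraint row 3, column RHS is 9.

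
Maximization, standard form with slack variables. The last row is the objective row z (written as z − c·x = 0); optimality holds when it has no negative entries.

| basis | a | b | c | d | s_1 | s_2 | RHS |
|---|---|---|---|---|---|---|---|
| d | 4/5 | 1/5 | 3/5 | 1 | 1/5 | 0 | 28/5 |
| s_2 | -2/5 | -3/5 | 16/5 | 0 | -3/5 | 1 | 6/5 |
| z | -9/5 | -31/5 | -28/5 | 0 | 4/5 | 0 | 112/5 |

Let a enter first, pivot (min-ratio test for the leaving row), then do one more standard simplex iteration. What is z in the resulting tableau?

Ratio test on column a — row 1: (28/5)/(4/5) = 7; row 2: entry -2/5 ≤ 0. Minimum is 7 at row 1 (d leaves); pivot element 4/5.
Pivot on row 1; the z-row RHS becomes 112/5 − (-9/5)·7 = 35.
Next entering variable (most negative z-row entry -23/4): b.
Ratio test on column b — row 1: 7/(1/4) = 28; row 2: entry -1/2 ≤ 0. Minimum is 28 at row 1 (a leaves); pivot element 1/4.
After the second pivot the z-row RHS is 35 − (-23/4)·28 = 196.

196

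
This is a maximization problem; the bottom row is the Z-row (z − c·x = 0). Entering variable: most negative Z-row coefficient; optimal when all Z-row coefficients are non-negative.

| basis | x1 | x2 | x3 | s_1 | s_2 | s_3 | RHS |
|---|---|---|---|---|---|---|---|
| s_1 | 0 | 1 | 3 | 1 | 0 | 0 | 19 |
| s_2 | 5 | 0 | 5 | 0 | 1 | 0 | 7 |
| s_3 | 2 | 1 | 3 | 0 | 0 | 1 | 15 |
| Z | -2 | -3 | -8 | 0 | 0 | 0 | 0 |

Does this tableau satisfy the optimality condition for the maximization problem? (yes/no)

The Z-row has a negative entry -8 in column x3, so it is not optimal.

no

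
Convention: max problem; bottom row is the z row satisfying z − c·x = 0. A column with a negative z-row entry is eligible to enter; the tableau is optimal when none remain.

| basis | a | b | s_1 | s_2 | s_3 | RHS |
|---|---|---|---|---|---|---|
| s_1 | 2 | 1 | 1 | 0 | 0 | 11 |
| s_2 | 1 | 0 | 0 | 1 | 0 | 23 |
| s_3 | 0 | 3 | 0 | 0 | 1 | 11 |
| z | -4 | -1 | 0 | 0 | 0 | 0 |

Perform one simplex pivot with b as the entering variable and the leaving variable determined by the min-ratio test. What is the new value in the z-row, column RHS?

Ratio test on column b — row 1: 11/1 = 11; row 2: entry 0 ≤ 0; row 3: 11/3 = 11/3. Minimum is 11/3 at row 3 (s_3 leaves); pivot element 3.
Divide row 3 by 3; eliminate column b from the other rows.
z-row update in column RHS: 0 − (-1)·(11/3) = 11/3.

11/3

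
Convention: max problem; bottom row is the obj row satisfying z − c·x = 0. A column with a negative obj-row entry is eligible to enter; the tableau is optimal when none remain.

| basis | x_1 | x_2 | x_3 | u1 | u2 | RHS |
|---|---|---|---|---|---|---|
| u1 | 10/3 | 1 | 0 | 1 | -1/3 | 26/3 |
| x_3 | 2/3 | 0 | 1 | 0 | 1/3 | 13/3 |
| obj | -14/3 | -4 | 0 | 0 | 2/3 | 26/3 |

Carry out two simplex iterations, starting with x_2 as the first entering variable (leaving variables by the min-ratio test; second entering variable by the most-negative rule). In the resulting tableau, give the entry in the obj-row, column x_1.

10

Ratio test on column x_2 — row 1: (26/3)/1 = 26/3; row 2: entry 0 ≤ 0. Minimum is 26/3 at row 1 (u1 leaves); pivot element 1.
Divide row 1 by 1; eliminate column x_2 from the other rows.
Second iteration: most negative obj-row entry is -2/3 in column u2, so u2 enters.
Ratio test on column u2 — row 1: entry -1/3 ≤ 0; row 2: (13/3)/(1/3) = 13. Minimum is 13 at row 2 (x_3 leaves); pivot element 1/3.
Divide row 2 by 1/3; eliminate column u2 from the other rows.
After both pivots, the entry at the obj-row, column x_1 is 10.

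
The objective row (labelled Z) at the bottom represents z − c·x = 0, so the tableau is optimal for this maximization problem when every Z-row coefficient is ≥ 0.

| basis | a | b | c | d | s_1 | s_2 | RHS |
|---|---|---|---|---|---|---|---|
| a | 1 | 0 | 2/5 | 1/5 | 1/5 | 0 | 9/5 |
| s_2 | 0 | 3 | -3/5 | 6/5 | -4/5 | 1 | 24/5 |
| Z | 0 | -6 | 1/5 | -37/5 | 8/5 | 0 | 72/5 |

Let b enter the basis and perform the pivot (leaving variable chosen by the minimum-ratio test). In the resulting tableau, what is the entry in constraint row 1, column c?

2/5

Ratio test on column b — row 1: entry 0 ≤ 0; row 2: (24/5)/3 = 8/5. Minimum is 8/5 at row 2 (s_2 leaves); pivot element 3.
Divide row 2 by 3; eliminate column b from the other rows.
Row 1 update in column c: 2/5 − 0·(-1/5) = 2/5.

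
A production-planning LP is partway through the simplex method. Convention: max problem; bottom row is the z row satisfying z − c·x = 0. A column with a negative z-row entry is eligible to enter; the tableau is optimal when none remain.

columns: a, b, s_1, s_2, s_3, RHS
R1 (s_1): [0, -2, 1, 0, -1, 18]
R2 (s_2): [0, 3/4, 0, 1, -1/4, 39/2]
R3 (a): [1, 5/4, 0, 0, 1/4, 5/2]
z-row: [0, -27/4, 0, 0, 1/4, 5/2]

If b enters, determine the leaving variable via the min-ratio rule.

a

Column b entries and ratios — s_1: -2 ≤ 0, skip; s_2: (39/2)/(3/4) = 26; a: (5/2)/(5/4) = 2.
Smallest ratio is 2 in the row of a, so a leaves.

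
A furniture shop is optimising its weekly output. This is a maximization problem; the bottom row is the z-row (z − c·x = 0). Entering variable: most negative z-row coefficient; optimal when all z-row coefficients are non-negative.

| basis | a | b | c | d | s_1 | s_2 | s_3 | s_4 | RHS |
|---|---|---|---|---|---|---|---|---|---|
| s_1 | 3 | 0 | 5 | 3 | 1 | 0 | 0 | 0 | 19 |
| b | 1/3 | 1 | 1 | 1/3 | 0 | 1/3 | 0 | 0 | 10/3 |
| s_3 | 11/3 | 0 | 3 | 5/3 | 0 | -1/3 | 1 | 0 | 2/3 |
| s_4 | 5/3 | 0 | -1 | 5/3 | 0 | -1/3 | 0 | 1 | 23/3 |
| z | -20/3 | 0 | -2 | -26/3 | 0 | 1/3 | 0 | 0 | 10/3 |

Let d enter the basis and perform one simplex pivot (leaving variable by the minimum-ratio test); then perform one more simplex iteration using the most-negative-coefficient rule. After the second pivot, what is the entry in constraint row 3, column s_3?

Ratio test on column d — row 1: 19/3 = 19/3; row 2: (10/3)/(1/3) = 10; row 3: (2/3)/(5/3) = 2/5; row 4: (23/3)/(5/3) = 23/5. Minimum is 2/5 at row 3 (s_3 leaves); pivot element 5/3.
Divide row 3 by 5/3; eliminate column d from the other rows.
Second iteration: most negative z-row entry is -7/5 in column s_2, so s_2 enters.
Ratio test on column s_2 — row 1: (89/5)/(3/5) = 89/3; row 2: (16/5)/(2/5) = 8; row 3: entry -1/5 ≤ 0; row 4: entry 0 ≤ 0. Minimum is 8 at row 2 (b leaves); pivot element 2/5.
Divide row 2 by 2/5; eliminate column s_2 from the other rows.
After both pivots, the entry at constraint row 3, column s_3 is 1/2.

1/2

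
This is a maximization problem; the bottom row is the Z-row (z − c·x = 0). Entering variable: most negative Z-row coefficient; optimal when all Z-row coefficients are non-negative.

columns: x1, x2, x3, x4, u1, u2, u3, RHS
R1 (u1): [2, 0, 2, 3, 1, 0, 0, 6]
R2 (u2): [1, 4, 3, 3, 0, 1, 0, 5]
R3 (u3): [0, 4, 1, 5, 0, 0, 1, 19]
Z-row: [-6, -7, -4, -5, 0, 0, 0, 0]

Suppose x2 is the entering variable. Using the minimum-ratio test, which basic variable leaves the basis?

u2

Column x2 entries and ratios — u1: 0 ≤ 0, skip; u2: 5/4 = 5/4; u3: 19/4 = 19/4.
Smallest ratio is 5/4 in the row of u2, so u2 leaves.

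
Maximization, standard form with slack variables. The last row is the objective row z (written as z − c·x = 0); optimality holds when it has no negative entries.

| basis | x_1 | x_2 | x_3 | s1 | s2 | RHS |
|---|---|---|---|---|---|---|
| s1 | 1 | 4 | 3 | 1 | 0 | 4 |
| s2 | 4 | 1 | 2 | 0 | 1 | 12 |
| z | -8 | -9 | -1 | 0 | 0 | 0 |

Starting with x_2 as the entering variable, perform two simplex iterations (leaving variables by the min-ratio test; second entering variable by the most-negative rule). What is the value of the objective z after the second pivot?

388/15

Ratio test on column x_2 — row 1: 4/4 = 1; row 2: 12/1 = 12. Minimum is 1 at row 1 (s1 leaves); pivot element 4.
Pivot on row 1; the z-row RHS becomes 0 − (-9)·1 = 9.
Next entering variable (most negative z-row entry -23/4): x_1.
Ratio test on column x_1 — row 1: 1/(1/4) = 4; row 2: 11/(15/4) = 44/15. Minimum is 44/15 at row 2 (s2 leaves); pivot element 15/4.
After the second pivot the z-row RHS is 9 − (-23/4)·(44/15) = 388/15.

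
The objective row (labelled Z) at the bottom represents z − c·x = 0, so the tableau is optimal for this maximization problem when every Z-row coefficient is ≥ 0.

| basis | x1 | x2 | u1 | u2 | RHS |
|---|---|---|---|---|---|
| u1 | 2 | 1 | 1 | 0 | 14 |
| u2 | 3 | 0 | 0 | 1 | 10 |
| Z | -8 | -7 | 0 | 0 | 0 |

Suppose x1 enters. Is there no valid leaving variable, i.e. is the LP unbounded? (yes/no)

no

Column x1 has positive entries in row(s) 1, 2, so the ratio test bounds it — not unbounded.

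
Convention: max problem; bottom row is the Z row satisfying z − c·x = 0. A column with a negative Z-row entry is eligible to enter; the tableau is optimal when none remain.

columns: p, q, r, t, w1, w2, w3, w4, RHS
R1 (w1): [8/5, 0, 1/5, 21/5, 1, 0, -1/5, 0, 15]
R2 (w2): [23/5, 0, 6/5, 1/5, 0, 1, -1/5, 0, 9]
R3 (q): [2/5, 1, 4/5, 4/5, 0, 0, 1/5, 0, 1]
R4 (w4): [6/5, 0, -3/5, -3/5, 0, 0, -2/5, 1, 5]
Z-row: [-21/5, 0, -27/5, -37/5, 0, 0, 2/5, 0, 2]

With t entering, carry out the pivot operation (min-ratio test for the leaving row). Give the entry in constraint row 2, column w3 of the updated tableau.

Ratio test on column t — row 1: 15/(21/5) = 25/7; row 2: 9/(1/5) = 45; row 3: 1/(4/5) = 5/4; row 4: entry -3/5 ≤ 0. Minimum is 5/4 at row 3 (q leaves); pivot element 4/5.
Divide row 3 by 4/5; eliminate column t from the other rows.
Row 2 update in column w3: -1/5 − (1/5)·(1/4) = -1/4.

-1/4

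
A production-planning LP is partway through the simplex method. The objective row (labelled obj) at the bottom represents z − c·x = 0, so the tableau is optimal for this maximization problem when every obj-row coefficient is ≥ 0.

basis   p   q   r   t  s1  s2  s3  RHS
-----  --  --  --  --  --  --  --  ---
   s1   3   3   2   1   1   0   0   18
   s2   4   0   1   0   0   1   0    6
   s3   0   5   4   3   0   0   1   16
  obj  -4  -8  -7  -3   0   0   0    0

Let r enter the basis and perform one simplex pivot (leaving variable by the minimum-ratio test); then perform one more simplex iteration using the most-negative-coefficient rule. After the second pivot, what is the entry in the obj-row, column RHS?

Ratio test on column r — row 1: 18/2 = 9; row 2: 6/1 = 6; row 3: 16/4 = 4. Minimum is 4 at row 3 (s3 leaves); pivot element 4.
Divide row 3 by 4; eliminate column r from the other rows.
Second iteration: most negative obj-row entry is -4 in column p, so p enters.
Ratio test on column p — row 1: 10/3 = 10/3; row 2: 2/4 = 1/2; row 3: entry 0 ≤ 0. Minimum is 1/2 at row 2 (s2 leaves); pivot element 4.
Divide row 2 by 4; eliminate column p from the other rows.
After both pivots, the entry at the obj-row, column RHS is 30.

30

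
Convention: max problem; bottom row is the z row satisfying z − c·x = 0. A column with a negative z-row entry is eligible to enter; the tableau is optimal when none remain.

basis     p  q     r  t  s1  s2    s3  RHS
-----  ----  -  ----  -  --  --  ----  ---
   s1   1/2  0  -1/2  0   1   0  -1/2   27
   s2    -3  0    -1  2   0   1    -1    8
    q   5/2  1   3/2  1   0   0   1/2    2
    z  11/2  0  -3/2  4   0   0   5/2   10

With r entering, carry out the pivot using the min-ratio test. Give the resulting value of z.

12

Ratio test on column r — row 1: entry -1/2 ≤ 0; row 2: entry -1 ≤ 0; row 3: 2/(3/2) = 4/3. Minimum is 4/3 at row 3 (q leaves); pivot element 3/2.
Pivot on row 3; the z-row RHS becomes 10 − (-3/2)·(4/3) = 12.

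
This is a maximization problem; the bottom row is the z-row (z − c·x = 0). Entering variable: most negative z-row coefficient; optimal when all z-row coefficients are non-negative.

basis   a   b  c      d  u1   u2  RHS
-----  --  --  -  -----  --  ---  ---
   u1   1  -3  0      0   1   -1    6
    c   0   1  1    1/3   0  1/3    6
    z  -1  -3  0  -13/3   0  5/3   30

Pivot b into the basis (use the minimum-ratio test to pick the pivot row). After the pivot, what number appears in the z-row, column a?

Ratio test on column b — row 1: entry -3 ≤ 0; row 2: 6/1 = 6. Minimum is 6 at row 2 (c leaves); pivot element 1.
Divide row 2 by 1; eliminate column b from the other rows.
z-row update in column a: -1 − (-3)·0 = -1.

-1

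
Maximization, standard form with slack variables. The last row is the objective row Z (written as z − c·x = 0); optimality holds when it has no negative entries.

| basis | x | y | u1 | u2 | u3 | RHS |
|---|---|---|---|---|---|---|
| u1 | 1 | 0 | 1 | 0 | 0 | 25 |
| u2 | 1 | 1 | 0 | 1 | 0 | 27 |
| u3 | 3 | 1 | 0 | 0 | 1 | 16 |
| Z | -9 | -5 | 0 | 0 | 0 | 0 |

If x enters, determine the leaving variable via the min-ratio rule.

Column x entries and ratios — u1: 25/1 = 25; u2: 27/1 = 27; u3: 16/3 = 16/3.
Smallest ratio is 16/3 in the row of u3, so u3 leaves.

u3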